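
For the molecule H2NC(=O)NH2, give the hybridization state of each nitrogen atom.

Both N lone pairs are conjugated with the C=O; planar sp2.

sp²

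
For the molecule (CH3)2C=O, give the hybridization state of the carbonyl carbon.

sp²

The carbonyl carbon has 3 σ bonds, plus one π bond: steric number 3 → sp2.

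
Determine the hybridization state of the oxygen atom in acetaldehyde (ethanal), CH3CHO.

sp²

The oxygen atom carries 1 σ bond and 2 lone pairs, plus one π bond, giving a steric number of 3, so it is sp2.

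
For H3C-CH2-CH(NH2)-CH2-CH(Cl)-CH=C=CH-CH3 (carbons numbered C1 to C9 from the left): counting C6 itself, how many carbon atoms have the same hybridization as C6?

2

C6 is sp2 (one π bond).
C1: sp3
C2: sp3
C3: sp3
C4: sp3
C5: sp3
C6: sp2 ✓
C7: sp
C8: sp2 ✓
C9: sp3
2 carbons are sp2.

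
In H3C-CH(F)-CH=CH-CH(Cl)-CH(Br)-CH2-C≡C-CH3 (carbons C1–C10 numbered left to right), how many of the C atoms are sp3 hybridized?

6

C1: sp3 ✓
C2: sp3 ✓
C3: sp2
C4: sp2
C5: sp3 ✓
C6: sp3 ✓
C7: sp3 ✓
C8: sp
C9: sp
C10: sp3 ✓
C1, C2, C5, C6, C7, C10 → 6 sp3 carbons.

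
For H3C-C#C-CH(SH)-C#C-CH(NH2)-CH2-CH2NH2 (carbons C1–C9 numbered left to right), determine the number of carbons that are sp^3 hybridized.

5

C1: sp3 ✓
C2: sp
C3: sp
C4: sp3 ✓
C5: sp
C6: sp
C7: sp3 ✓
C8: sp3 ✓
C9: sp3 ✓
C1, C4, C7, C8, C9 → 5 sp3 carbons.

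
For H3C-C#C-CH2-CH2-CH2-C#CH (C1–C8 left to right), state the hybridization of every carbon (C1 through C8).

C1 sp3, C2 sp, C3 sp, C4 sp3, C5 sp3, C6 sp3, C7 sp, C8 sp

C1 is sp3: 4 σ bonds, 4 electron-density regions.
C2 — 2 σ bonds, plus two π bonds. Steric number 2, so sp.
C3: 2 σ bonds, plus two π bonds; 2 regions of electron density → sp.
C4: 4 σ bonds; 4 regions of electron density → sp3.
C5 is sp3: 4 σ bonds, 4 electron-density regions.
C6 has 4 σ bonds: steric number 4 → sp3.
C7: 2 σ bonds, plus two π bonds — 2 electron domains, sp.
C8 (2 σ bonds, plus two π bonds) has steric number 2: sp.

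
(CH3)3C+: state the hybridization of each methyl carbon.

sp3

Each methyl carbon carries 4 σ bonds, giving a steric number of 4, so it is sp3.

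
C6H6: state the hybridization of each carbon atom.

Every ring carbon has three σ bonds and contributes one p electron to the aromatic π system.

sp²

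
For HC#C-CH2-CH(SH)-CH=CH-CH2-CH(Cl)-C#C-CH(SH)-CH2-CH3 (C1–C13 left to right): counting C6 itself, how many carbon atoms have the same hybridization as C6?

2

C6 is sp2 (one π bond).
C1: sp
C2: sp
C3: sp3
C4: sp3
C5: sp2 ✓
C6: sp2 ✓
C7: sp3
C8: sp3
C9: sp
C10: sp
C11: sp3
C12: sp3
C13: sp3
2 carbons are sp2.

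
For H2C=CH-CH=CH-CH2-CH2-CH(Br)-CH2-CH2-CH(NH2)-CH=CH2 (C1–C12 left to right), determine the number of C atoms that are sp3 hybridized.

C1: sp2
C2: sp2
C3: sp2
C4: sp2
C5: sp3 ✓
C6: sp3 ✓
C7: sp3 ✓
C8: sp3 ✓
C9: sp3 ✓
C10: sp3 ✓
C11: sp2
C12: sp2
C5, C6, C7, C8, C9, C10 → 6 sp3 carbons.

6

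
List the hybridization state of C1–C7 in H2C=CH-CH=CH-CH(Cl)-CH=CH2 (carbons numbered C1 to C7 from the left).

C1 (3 σ bonds, plus one π bond) has steric number 3: sp2.
C2 (3 σ bonds, plus one π bond) has steric number 3: sp2.
C3 (3 σ bonds, plus one π bond) has steric number 3: sp2.
C4 has 3 σ bonds, plus one π bond: steric number 3 → sp2.
C5 (4 σ bonds) has steric number 4: sp3.
C6 — 3 σ bonds, plus one π bond. Steric number 3, so sp2.
C7 is sp2: 3 σ bonds, plus one π bond, 3 electron-density regions.

C1 sp2, C2 sp2, C3 sp2, C4 sp2, C5 sp3, C6 sp2, C7 sp2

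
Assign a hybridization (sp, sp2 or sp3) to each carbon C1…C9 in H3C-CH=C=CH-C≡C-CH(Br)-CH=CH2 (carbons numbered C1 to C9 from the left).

C1 sp3, C2 sp2, C3 sp, C4 sp2, C5 sp, C6 sp, C7 sp3, C8 sp2, C9 sp2

C1: 4 σ bonds; 4 regions of electron density → sp3.
C2 has 3 σ bonds, plus one π bond: steric number 3 → sp2.
C3 is sp: 2 σ bonds, plus two π bonds, 2 electron-density regions.
C4: 3 σ bonds, plus one π bond; 3 regions of electron density → sp2.
C5: 2 σ bonds, plus two π bonds — 2 electron domains, sp.
C6 has 2 σ bonds, plus two π bonds: steric number 2 → sp.
C7 (4 σ bonds) has steric number 4: sp3.
C8: 3 σ bonds, plus one π bond — 3 electron domains, sp2.
C9 (3 σ bonds, plus one π bond) has steric number 3: sp2.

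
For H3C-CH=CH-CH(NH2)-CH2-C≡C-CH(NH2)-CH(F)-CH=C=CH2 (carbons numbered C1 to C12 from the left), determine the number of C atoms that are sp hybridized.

3

C1: sp3
C2: sp2
C3: sp2
C4: sp3
C5: sp3
C6: sp ✓
C7: sp ✓
C8: sp3
C9: sp3
C10: sp2
C11: sp ✓
C12: sp2
C6, C7, C11 → 3 sp carbons.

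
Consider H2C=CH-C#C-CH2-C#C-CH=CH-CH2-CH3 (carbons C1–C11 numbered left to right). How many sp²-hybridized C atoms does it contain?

C1: sp2 ✓
C2: sp2 ✓
C3: sp
C4: sp
C5: sp3
C6: sp
C7: sp
C8: sp2 ✓
C9: sp2 ✓
C10: sp3
C11: sp3
C1, C2, C8, C9 → 4 sp2 carbons.

4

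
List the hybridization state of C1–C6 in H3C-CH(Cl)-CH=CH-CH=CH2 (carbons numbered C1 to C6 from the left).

C1: 4 σ bonds; 4 regions of electron density → sp3.
C2 has 4 σ bonds: steric number 4 → sp3.
C3 (3 σ bonds, plus one π bond) has steric number 3: sp2.
C4 (3 σ bonds, plus one π bond) has steric number 3: sp2.
C5 has 3 σ bonds, plus one π bond: steric number 3 → sp2.
C6: 3 σ bonds, plus one π bond — 3 electron domains, sp2.

C1 sp3, C2 sp3, C3 sp2, C4 sp2, C5 sp2, C6 sp2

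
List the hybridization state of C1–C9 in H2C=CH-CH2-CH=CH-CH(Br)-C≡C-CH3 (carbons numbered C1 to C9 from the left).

C1 carries 3 σ bonds, plus one π bond, giving a steric number of 3, so it is sp2.
C2: 3 σ bonds, plus one π bond — 3 electron domains, sp2.
C3 (4 σ bonds) has steric number 4: sp3.
C4 carries 3 σ bonds, plus one π bond, giving a steric number of 3, so it is sp2.
C5 is sp2: 3 σ bonds, plus one π bond, 3 electron-density regions.
C6 — 4 σ bonds. Steric number 4, so sp3.
C7 carries 2 σ bonds, plus two π bonds, giving a steric number of 2, so it is sp.
C8: 2 σ bonds, plus two π bonds — 2 electron domains, sp.
C9 — 4 σ bonds. Steric number 4, so sp3.

C1 sp2, C2 sp2, C3 sp3, C4 sp2, C5 sp2, C6 sp3, C7 sp, C8 sp, C9 sp3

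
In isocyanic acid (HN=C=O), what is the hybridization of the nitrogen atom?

sp²

The nitrogen atom: 2 σ bonds and 1 lone pair, plus one π bond — 3 electron domains, sp2.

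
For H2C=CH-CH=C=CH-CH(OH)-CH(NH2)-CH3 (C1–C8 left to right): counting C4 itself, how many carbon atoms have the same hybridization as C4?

C4 is sp (two π bonds).
C1: sp2
C2: sp2
C3: sp2
C4: sp ✓
C5: sp2
C6: sp3
C7: sp3
C8: sp3
1 carbon is sp.

1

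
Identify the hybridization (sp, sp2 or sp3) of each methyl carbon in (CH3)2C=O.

sp^3

Each methyl carbon is sp3: 4 σ bonds, 4 electron-density regions.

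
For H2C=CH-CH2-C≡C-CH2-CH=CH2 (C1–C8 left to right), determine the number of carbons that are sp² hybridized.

C1: sp2 ✓
C2: sp2 ✓
C3: sp3
C4: sp
C5: sp
C6: sp3
C7: sp2 ✓
C8: sp2 ✓
C1, C2, C7, C8 → 4 sp2 carbons.

4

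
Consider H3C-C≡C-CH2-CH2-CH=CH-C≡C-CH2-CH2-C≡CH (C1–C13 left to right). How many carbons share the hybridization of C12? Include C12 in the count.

C12 is sp (two π bonds).
C1: sp3
C2: sp ✓
C3: sp ✓
C4: sp3
C5: sp3
C6: sp2
C7: sp2
C8: sp ✓
C9: sp ✓
C10: sp3
C11: sp3
C12: sp ✓
C13: sp ✓
6 carbons are sp.

6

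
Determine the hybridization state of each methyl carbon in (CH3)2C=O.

sp3

Each methyl carbon — 4 σ bonds. Steric number 4, so sp3.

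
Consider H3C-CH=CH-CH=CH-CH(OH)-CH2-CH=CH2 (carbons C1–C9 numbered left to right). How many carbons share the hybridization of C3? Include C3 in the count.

6

C3 is sp2 (one π bond).
C1: sp3
C2: sp2 ✓
C3: sp2 ✓
C4: sp2 ✓
C5: sp2 ✓
C6: sp3
C7: sp3
C8: sp2 ✓
C9: sp2 ✓
6 carbons are sp2.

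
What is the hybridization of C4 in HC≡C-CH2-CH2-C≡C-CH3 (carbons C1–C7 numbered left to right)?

C4 — 4 σ bonds. Steric number 4, so sp3.

sp3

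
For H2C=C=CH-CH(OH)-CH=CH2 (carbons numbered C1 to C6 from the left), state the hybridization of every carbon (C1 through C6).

C1 (3 σ bonds, plus one π bond) has steric number 3: sp2.
C2 (2 σ bonds, plus two π bonds) has steric number 2: sp.
C3 (3 σ bonds, plus one π bond) has steric number 3: sp2.
C4 is sp3: 4 σ bonds, 4 electron-density regions.
C5 — 3 σ bonds, plus one π bond. Steric number 3, so sp2.
C6 has 3 σ bonds, plus one π bond: steric number 3 → sp2.

C1 sp2, C2 sp, C3 sp2, C4 sp3, C5 sp2, C6 sp2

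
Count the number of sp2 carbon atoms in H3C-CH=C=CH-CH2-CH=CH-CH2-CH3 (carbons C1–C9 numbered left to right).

C1: sp3
C2: sp2 ✓
C3: sp
C4: sp2 ✓
C5: sp3
C6: sp2 ✓
C7: sp2 ✓
C8: sp3
C9: sp3
C2, C4, C6, C7 → 4 sp2 carbons.

4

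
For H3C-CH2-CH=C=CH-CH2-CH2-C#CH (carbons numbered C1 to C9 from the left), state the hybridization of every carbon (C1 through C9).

C1 sp3, C2 sp3, C3 sp2, C4 sp, C5 sp2, C6 sp3, C7 sp3, C8 sp, C9 sp

C1 carries 4 σ bonds, giving a steric number of 4, so it is sp3.
C2 is sp3: 4 σ bonds, 4 electron-density regions.
C3 (3 σ bonds, plus one π bond) has steric number 3: sp2.
C4 carries 2 σ bonds, plus two π bonds, giving a steric number of 2, so it is sp.
C5 carries 3 σ bonds, plus one π bond, giving a steric number of 3, so it is sp2.
C6 carries 4 σ bonds, giving a steric number of 4, so it is sp3.
C7: 4 σ bonds; 4 regions of electron density → sp3.
C8 is sp: 2 σ bonds, plus two π bonds, 2 electron-density regions.
C9 carries 2 σ bonds, plus two π bonds, giving a steric number of 2, so it is sp.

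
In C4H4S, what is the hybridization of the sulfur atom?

Analogous to furan: one S lone pair in the aromatic π system, S is sp2.

sp2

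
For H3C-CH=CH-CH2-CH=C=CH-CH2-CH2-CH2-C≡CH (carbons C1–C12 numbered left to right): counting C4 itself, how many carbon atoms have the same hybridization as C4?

C4 is sp3 (only σ bonds).
C1: sp3 ✓
C2: sp2
C3: sp2
C4: sp3 ✓
C5: sp2
C6: sp
C7: sp2
C8: sp3 ✓
C9: sp3 ✓
C10: sp3 ✓
C11: sp
C12: sp
5 carbons are sp3.

5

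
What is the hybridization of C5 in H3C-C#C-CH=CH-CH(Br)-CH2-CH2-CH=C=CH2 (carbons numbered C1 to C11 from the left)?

C5 — 3 σ bonds, plus one π bond. Steric number 3, so sp2.

sp^2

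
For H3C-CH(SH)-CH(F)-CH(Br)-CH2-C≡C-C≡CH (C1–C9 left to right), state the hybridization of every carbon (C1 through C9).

C1 sp3, C2 sp3, C3 sp3, C4 sp3, C5 sp3, C6 sp, C7 sp, C8 sp, C9 sp

C1 (4 σ bonds) has steric number 4: sp3.
C2: 4 σ bonds; 4 regions of electron density → sp3.
C3 is sp3: 4 σ bonds, 4 electron-density regions.
C4 (4 σ bonds) has steric number 4: sp3.
C5: 4 σ bonds; 4 regions of electron density → sp3.
C6 (2 σ bonds, plus two π bonds) has steric number 2: sp.
C7 is sp: 2 σ bonds, plus two π bonds, 2 electron-density regions.
C8: 2 σ bonds, plus two π bonds — 2 electron domains, sp.
C9: 2 σ bonds, plus two π bonds — 2 electron domains, sp.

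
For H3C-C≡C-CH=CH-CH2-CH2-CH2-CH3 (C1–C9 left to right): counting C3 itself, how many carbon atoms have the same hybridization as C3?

2

C3 is sp (two π bonds).
C1: sp3
C2: sp ✓
C3: sp ✓
C4: sp2
C5: sp2
C6: sp3
C7: sp3
C8: sp3
C9: sp3
2 carbons are sp.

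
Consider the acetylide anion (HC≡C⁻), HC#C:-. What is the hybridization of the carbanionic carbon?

sp

One σ bond + one lone pair = steric number 2 → sp.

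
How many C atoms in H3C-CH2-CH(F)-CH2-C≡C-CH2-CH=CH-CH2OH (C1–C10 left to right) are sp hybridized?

C1: sp3
C2: sp3
C3: sp3
C4: sp3
C5: sp ✓
C6: sp ✓
C7: sp3
C8: sp2
C9: sp2
C10: sp3
C5, C6 → 2 sp carbons.

2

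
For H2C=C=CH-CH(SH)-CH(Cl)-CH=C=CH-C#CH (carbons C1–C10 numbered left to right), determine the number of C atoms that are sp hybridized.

4

C1: sp2
C2: sp ✓
C3: sp2
C4: sp3
C5: sp3
C6: sp2
C7: sp ✓
C8: sp2
C9: sp ✓
C10: sp ✓
C2, C7, C9, C10 → 4 sp carbons.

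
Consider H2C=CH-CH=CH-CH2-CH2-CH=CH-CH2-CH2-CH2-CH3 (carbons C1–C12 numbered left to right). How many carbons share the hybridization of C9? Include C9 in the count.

C9 is sp3 (only σ bonds).
C1: sp2
C2: sp2
C3: sp2
C4: sp2
C5: sp3 ✓
C6: sp3 ✓
C7: sp2
C8: sp2
C9: sp3 ✓
C10: sp3 ✓
C11: sp3 ✓
C12: sp3 ✓
6 carbons are sp3.

6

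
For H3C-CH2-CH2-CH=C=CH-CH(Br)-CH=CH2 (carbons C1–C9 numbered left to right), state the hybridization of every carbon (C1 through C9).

C1 — 4 σ bonds. Steric number 4, so sp3.
C2: 4 σ bonds — 4 electron domains, sp3.
C3 has 4 σ bonds: steric number 4 → sp3.
C4 has 3 σ bonds, plus one π bond: steric number 3 → sp2.
C5 (2 σ bonds, plus two π bonds) has steric number 2: sp.
C6 — 3 σ bonds, plus one π bond. Steric number 3, so sp2.
C7 has 4 σ bonds: steric number 4 → sp3.
C8 is sp2: 3 σ bonds, plus one π bond, 3 electron-density regions.
C9 carries 3 σ bonds, plus one π bond, giving a steric number of 3, so it is sp2.

C1 sp3, C2 sp3, C3 sp3, C4 sp2, C5 sp, C6 sp2, C7 sp3, C8 sp2, C9 sp2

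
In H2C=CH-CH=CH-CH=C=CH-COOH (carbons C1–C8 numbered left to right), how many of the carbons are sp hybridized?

1

C1: sp2
C2: sp2
C3: sp2
C4: sp2
C5: sp2
C6: sp ✓
C7: sp2
C8: sp2
C6 → 1 sp carbon.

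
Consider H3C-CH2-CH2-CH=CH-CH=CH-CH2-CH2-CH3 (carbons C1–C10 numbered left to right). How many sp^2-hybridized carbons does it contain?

C1: sp3
C2: sp3
C3: sp3
C4: sp2 ✓
C5: sp2 ✓
C6: sp2 ✓
C7: sp2 ✓
C8: sp3
C9: sp3
C10: sp3
C4, C5, C6, C7 → 4 sp2 carbons.

4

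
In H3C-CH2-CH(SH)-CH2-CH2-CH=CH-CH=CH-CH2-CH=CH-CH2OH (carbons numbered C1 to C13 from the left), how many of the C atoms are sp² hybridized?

C1: sp3
C2: sp3
C3: sp3
C4: sp3
C5: sp3
C6: sp2 ✓
C7: sp2 ✓
C8: sp2 ✓
C9: sp2 ✓
C10: sp3
C11: sp2 ✓
C12: sp2 ✓
C13: sp3
C6, C7, C8, C9, C11, C12 → 6 sp2 carbons.

6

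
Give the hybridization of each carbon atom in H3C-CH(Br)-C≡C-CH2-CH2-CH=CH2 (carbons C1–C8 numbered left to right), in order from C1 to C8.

C1 sp3, C2 sp3, C3 sp, C4 sp, C5 sp3, C6 sp3, C7 sp2, C8 sp2

C1: 4 σ bonds; 4 regions of electron density → sp3.
C2: 4 σ bonds; 4 regions of electron density → sp3.
C3 (2 σ bonds, plus two π bonds) has steric number 2: sp.
C4 has 2 σ bonds, plus two π bonds: steric number 2 → sp.
C5 has 4 σ bonds: steric number 4 → sp3.
C6 carries 4 σ bonds, giving a steric number of 4, so it is sp3.
C7 — 3 σ bonds, plus one π bond. Steric number 3, so sp2.
C8 — 3 σ bonds, plus one π bond. Steric number 3, so sp2.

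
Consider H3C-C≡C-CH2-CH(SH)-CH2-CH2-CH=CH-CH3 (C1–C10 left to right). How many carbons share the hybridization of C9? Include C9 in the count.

C9 is sp2 (one π bond).
C1: sp3
C2: sp
C3: sp
C4: sp3
C5: sp3
C6: sp3
C7: sp3
C8: sp2 ✓
C9: sp2 ✓
C10: sp3
2 carbons are sp2.

2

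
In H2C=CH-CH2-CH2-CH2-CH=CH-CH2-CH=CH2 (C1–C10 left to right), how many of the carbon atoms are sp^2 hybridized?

C1: sp2 ✓
C2: sp2 ✓
C3: sp3
C4: sp3
C5: sp3
C6: sp2 ✓
C7: sp2 ✓
C8: sp3
C9: sp2 ✓
C10: sp2 ✓
C1, C2, C6, C7, C9, C10 → 6 sp2 carbons.

6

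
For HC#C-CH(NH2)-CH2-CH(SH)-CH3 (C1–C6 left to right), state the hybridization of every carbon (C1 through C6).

C1 (2 σ bonds, plus two π bonds) has steric number 2: sp.
C2: 2 σ bonds, plus two π bonds; 2 regions of electron density → sp.
C3 has 4 σ bonds: steric number 4 → sp3.
C4 (4 σ bonds) has steric number 4: sp3.
C5 — 4 σ bonds. Steric number 4, so sp3.
C6 has 4 σ bonds: steric number 4 → sp3.

C1 sp, C2 sp, C3 sp3, C4 sp3, C5 sp3, C6 sp3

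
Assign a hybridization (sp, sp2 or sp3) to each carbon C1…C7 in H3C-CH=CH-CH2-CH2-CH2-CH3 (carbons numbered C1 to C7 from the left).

C1: 4 σ bonds; 4 regions of electron density → sp3.
C2 is sp2: 3 σ bonds, plus one π bond, 3 electron-density regions.
C3 has 3 σ bonds, plus one π bond: steric number 3 → sp2.
C4: 4 σ bonds; 4 regions of electron density → sp3.
C5: 4 σ bonds; 4 regions of electron density → sp3.
C6 has 4 σ bonds: steric number 4 → sp3.
C7: 4 σ bonds; 4 regions of electron density → sp3.

C1 sp3, C2 sp2, C3 sp2, C4 sp3, C5 sp3, C6 sp3, C7 sp3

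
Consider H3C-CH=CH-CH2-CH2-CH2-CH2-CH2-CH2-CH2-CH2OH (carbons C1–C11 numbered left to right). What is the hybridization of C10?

C10 — 4 σ bonds. Steric number 4, so sp3.

sp³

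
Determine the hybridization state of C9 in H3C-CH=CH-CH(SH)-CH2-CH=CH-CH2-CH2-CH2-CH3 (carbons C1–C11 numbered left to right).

sp³

C9 — 4 σ bonds. Steric number 4, so sp3.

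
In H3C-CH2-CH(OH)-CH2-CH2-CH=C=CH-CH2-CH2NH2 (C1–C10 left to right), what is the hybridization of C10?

sp3

C10 has 4 σ bonds: steric number 4 → sp3.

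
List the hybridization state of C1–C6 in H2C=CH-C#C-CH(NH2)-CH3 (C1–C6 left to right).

C1 sp2, C2 sp2, C3 sp, C4 sp, C5 sp3, C6 sp3

C1 has 3 σ bonds, plus one π bond: steric number 3 → sp2.
C2: 3 σ bonds, plus one π bond — 3 electron domains, sp2.
C3: 2 σ bonds, plus two π bonds; 2 regions of electron density → sp.
C4: 2 σ bonds, plus two π bonds; 2 regions of electron density → sp.
C5 carries 4 σ bonds, giving a steric number of 4, so it is sp3.
C6 is sp3: 4 σ bonds, 4 electron-density regions.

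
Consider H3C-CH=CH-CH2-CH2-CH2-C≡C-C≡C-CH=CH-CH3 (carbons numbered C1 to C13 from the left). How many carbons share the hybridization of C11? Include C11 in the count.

4

C11 is sp2 (one π bond).
C1: sp3
C2: sp2 ✓
C3: sp2 ✓
C4: sp3
C5: sp3
C6: sp3
C7: sp
C8: sp
C9: sp
C10: sp
C11: sp2 ✓
C12: sp2 ✓
C13: sp3
4 carbons are sp2.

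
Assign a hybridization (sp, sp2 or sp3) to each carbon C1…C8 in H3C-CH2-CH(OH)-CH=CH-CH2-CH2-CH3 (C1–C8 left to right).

C1 sp3, C2 sp3, C3 sp3, C4 sp2, C5 sp2, C6 sp3, C7 sp3, C8 sp3

C1 (4 σ bonds) has steric number 4: sp3.
C2 — 4 σ bonds. Steric number 4, so sp3.
C3 carries 4 σ bonds, giving a steric number of 4, so it is sp3.
C4 has 3 σ bonds, plus one π bond: steric number 3 → sp2.
C5: 3 σ bonds, plus one π bond; 3 regions of electron density → sp2.
C6 — 4 σ bonds. Steric number 4, so sp3.
C7 — 4 σ bonds. Steric number 4, so sp3.
C8 has 4 σ bonds: steric number 4 → sp3.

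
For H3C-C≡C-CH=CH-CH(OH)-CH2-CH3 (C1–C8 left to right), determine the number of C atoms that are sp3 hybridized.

C1: sp3 ✓
C2: sp
C3: sp
C4: sp2
C5: sp2
C6: sp3 ✓
C7: sp3 ✓
C8: sp3 ✓
C1, C6, C7, C8 → 4 sp3 carbons.

4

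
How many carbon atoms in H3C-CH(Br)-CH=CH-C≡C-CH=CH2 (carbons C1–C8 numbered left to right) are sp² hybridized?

C1: sp3
C2: sp3
C3: sp2 ✓
C4: sp2 ✓
C5: sp
C6: sp
C7: sp2 ✓
C8: sp2 ✓
C3, C4, C7, C8 → 4 sp2 carbons.

4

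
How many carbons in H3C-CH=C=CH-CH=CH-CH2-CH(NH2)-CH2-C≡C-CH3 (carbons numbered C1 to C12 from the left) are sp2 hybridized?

4

C1: sp3
C2: sp2 ✓
C3: sp
C4: sp2 ✓
C5: sp2 ✓
C6: sp2 ✓
C7: sp3
C8: sp3
C9: sp3
C10: sp
C11: sp
C12: sp3
C2, C4, C5, C6 → 4 sp2 carbons.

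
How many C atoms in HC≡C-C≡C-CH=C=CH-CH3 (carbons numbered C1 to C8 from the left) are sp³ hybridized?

C1: sp
C2: sp
C3: sp
C4: sp
C5: sp2
C6: sp
C7: sp2
C8: sp3 ✓
C8 → 1 sp3 carbon.

1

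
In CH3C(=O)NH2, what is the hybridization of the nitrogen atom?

sp^2

The nitrogen lone pair is delocalised into the carbonyl π system (amide resonance), so N is planar sp2 rather than the sp3 a naive steric count of 4 would suggest.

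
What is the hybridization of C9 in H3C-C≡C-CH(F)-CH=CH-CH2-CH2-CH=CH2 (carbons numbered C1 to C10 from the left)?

sp²

C9: 3 σ bonds, plus one π bond; 3 regions of electron density → sp2.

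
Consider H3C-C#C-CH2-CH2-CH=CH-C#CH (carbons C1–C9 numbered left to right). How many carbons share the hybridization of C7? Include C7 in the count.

C7 is sp2 (one π bond).
C1: sp3
C2: sp
C3: sp
C4: sp3
C5: sp3
C6: sp2 ✓
C7: sp2 ✓
C8: sp
C9: sp
2 carbons are sp2.

2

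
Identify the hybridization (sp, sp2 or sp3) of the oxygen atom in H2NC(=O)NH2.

sp²

The oxygen atom: 1 σ bond and 2 lone pairs, plus one π bond; 3 regions of electron density → sp2.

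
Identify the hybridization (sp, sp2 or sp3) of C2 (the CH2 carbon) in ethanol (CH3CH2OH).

sp3

C2 (the CH2 carbon) carries 4 σ bonds, giving a steric number of 4, so it is sp3.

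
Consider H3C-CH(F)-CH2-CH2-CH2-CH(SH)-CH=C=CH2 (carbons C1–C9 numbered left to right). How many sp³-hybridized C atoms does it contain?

6

C1: sp3 ✓
C2: sp3 ✓
C3: sp3 ✓
C4: sp3 ✓
C5: sp3 ✓
C6: sp3 ✓
C7: sp2
C8: sp
C9: sp2
C1, C2, C3, C4, C5, C6 → 6 sp3 carbons.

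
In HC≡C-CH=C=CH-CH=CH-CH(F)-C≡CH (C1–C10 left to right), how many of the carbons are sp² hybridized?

4

C1: sp
C2: sp
C3: sp2 ✓
C4: sp
C5: sp2 ✓
C6: sp2 ✓
C7: sp2 ✓
C8: sp3
C9: sp
C10: sp
C3, C5, C6, C7 → 4 sp2 carbons.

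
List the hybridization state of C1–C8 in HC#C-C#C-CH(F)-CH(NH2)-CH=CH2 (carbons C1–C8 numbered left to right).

C1 sp, C2 sp, C3 sp, C4 sp, C5 sp3, C6 sp3, C7 sp2, C8 sp2

C1: 2 σ bonds, plus two π bonds — 2 electron domains, sp.
C2 is sp: 2 σ bonds, plus two π bonds, 2 electron-density regions.
C3: 2 σ bonds, plus two π bonds — 2 electron domains, sp.
C4: 2 σ bonds, plus two π bonds; 2 regions of electron density → sp.
C5: 4 σ bonds — 4 electron domains, sp3.
C6: 4 σ bonds — 4 electron domains, sp3.
C7 (3 σ bonds, plus one π bond) has steric number 3: sp2.
C8: 3 σ bonds, plus one π bond; 3 regions of electron density → sp2.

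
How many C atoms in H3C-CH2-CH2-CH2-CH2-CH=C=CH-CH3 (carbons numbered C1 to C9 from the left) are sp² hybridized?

2

C1: sp3
C2: sp3
C3: sp3
C4: sp3
C5: sp3
C6: sp2 ✓
C7: sp
C8: sp2 ✓
C9: sp3
C6, C8 → 2 sp2 carbons.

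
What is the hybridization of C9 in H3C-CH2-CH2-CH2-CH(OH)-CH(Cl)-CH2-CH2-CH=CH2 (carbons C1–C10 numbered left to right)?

sp2

C9 — 3 σ bonds, plus one π bond. Steric number 3, so sp2.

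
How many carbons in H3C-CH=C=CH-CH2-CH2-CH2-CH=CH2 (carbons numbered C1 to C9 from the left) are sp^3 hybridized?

4

C1: sp3 ✓
C2: sp2
C3: sp
C4: sp2
C5: sp3 ✓
C6: sp3 ✓
C7: sp3 ✓
C8: sp2
C9: sp2
C1, C5, C6, C7 → 4 sp3 carbons.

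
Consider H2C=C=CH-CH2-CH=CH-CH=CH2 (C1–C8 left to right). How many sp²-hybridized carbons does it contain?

6

C1: sp2 ✓
C2: sp
C3: sp2 ✓
C4: sp3
C5: sp2 ✓
C6: sp2 ✓
C7: sp2 ✓
C8: sp2 ✓
C1, C3, C5, C6, C7, C8 → 6 sp2 carbons.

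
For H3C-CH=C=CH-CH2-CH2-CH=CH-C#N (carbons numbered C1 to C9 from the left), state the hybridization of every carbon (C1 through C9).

C1 — 4 σ bonds. Steric number 4, so sp3.
C2 — 3 σ bonds, plus one π bond. Steric number 3, so sp2.
C3 (2 σ bonds, plus two π bonds) has steric number 2: sp.
C4 is sp2: 3 σ bonds, plus one π bond, 3 electron-density regions.
C5 has 4 σ bonds: steric number 4 → sp3.
C6 — 4 σ bonds. Steric number 4, so sp3.
C7 (3 σ bonds, plus one π bond) has steric number 3: sp2.
C8 is sp2: 3 σ bonds, plus one π bond, 3 electron-density regions.
C9: 2 σ bonds, plus two π bonds; 2 regions of electron density → sp.

C1 sp3, C2 sp2, C3 sp, C4 sp2, C5 sp3, C6 sp3, C7 sp2, C8 sp2, C9 sp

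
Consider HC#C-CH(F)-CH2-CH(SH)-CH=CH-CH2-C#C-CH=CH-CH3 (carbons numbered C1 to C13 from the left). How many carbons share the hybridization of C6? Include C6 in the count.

C6 is sp2 (one π bond).
C1: sp
C2: sp
C3: sp3
C4: sp3
C5: sp3
C6: sp2 ✓
C7: sp2 ✓
C8: sp3
C9: sp
C10: sp
C11: sp2 ✓
C12: sp2 ✓
C13: sp3
4 carbons are sp2.

4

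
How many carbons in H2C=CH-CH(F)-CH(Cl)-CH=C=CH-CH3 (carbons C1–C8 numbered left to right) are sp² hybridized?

4

C1: sp2 ✓
C2: sp2 ✓
C3: sp3
C4: sp3
C5: sp2 ✓
C6: sp
C7: sp2 ✓
C8: sp3
C1, C2, C5, C7 → 4 sp2 carbons.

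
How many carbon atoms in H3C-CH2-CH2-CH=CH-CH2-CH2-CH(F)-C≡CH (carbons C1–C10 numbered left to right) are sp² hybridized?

C1: sp3
C2: sp3
C3: sp3
C4: sp2 ✓
C5: sp2 ✓
C6: sp3
C7: sp3
C8: sp3
C9: sp
C10: sp
C4, C5 → 2 sp2 carbons.

2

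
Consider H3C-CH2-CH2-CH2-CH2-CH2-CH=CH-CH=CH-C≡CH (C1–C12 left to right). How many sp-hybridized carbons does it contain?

C1: sp3
C2: sp3
C3: sp3
C4: sp3
C5: sp3
C6: sp3
C7: sp2
C8: sp2
C9: sp2
C10: sp2
C11: sp ✓
C12: sp ✓
C11, C12 → 2 sp carbons.

2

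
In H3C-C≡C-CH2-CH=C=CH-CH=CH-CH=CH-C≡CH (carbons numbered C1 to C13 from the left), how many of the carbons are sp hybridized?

5

C1: sp3
C2: sp ✓
C3: sp ✓
C4: sp3
C5: sp2
C6: sp ✓
C7: sp2
C8: sp2
C9: sp2
C10: sp2
C11: sp2
C12: sp ✓
C13: sp ✓
C2, C3, C6, C12, C13 → 5 sp carbons.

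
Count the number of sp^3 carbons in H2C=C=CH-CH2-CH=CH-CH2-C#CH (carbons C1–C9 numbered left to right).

C1: sp2
C2: sp
C3: sp2
C4: sp3 ✓
C5: sp2
C6: sp2
C7: sp3 ✓
C8: sp
C9: sp
C4, C7 → 2 sp3 carbons.

2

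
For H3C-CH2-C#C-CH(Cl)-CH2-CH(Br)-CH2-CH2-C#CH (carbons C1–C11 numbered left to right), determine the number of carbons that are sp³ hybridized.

C1: sp3 ✓
C2: sp3 ✓
C3: sp
C4: sp
C5: sp3 ✓
C6: sp3 ✓
C7: sp3 ✓
C8: sp3 ✓
C9: sp3 ✓
C10: sp
C11: sp
C1, C2, C5, C6, C7, C8, C9 → 7 sp3 carbons.

7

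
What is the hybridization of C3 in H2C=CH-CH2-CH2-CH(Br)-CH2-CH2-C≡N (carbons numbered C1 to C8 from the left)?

C3: 4 σ bonds; 4 regions of electron density → sp3.

sp³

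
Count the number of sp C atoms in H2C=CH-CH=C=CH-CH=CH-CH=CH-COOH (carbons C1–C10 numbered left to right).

1

C1: sp2
C2: sp2
C3: sp2
C4: sp ✓
C5: sp2
C6: sp2
C7: sp2
C8: sp2
C9: sp2
C10: sp2
C4 → 1 sp carbon.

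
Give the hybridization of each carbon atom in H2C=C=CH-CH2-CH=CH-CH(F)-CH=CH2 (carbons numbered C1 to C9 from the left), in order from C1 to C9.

C1 sp2, C2 sp, C3 sp2, C4 sp3, C5 sp2, C6 sp2, C7 sp3, C8 sp2, C9 sp2

C1: 3 σ bonds, plus one π bond; 3 regions of electron density → sp2.
C2: 2 σ bonds, plus two π bonds — 2 electron domains, sp.
C3 carries 3 σ bonds, plus one π bond, giving a steric number of 3, so it is sp2.
C4 has 4 σ bonds: steric number 4 → sp3.
C5 — 3 σ bonds, plus one π bond. Steric number 3, so sp2.
C6 — 3 σ bonds, plus one π bond. Steric number 3, so sp2.
C7: 4 σ bonds — 4 electron domains, sp3.
C8 carries 3 σ bonds, plus one π bond, giving a steric number of 3, so it is sp2.
C9 carries 3 σ bonds, plus one π bond, giving a steric number of 3, so it is sp2.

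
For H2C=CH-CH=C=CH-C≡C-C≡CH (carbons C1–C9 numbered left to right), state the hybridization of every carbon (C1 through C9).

C1 is sp2: 3 σ bonds, plus one π bond, 3 electron-density regions.
C2: 3 σ bonds, plus one π bond; 3 regions of electron density → sp2.
C3 is sp2: 3 σ bonds, plus one π bond, 3 electron-density regions.
C4: 2 σ bonds, plus two π bonds — 2 electron domains, sp.
C5: 3 σ bonds, plus one π bond; 3 regions of electron density → sp2.
C6: 2 σ bonds, plus two π bonds — 2 electron domains, sp.
C7: 2 σ bonds, plus two π bonds; 2 regions of electron density → sp.
C8: 2 σ bonds, plus two π bonds — 2 electron domains, sp.
C9 (2 σ bonds, plus two π bonds) has steric number 2: sp.

C1 sp2, C2 sp2, C3 sp2, C4 sp, C5 sp2, C6 sp, C7 sp, C8 sp, C9 sp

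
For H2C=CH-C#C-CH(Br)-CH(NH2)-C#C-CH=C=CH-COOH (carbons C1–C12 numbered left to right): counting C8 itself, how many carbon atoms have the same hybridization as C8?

C8 is sp (two π bonds).
C1: sp2
C2: sp2
C3: sp ✓
C4: sp ✓
C5: sp3
C6: sp3
C7: sp ✓
C8: sp ✓
C9: sp2
C10: sp ✓
C11: sp2
C12: sp2
5 carbons are sp.

5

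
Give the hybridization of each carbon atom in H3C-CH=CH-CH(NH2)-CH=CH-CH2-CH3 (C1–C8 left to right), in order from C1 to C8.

C1: 4 σ bonds; 4 regions of electron density → sp3.
C2 carries 3 σ bonds, plus one π bond, giving a steric number of 3, so it is sp2.
C3 — 3 σ bonds, plus one π bond. Steric number 3, so sp2.
C4: 4 σ bonds — 4 electron domains, sp3.
C5: 3 σ bonds, plus one π bond — 3 electron domains, sp2.
C6 has 3 σ bonds, plus one π bond: steric number 3 → sp2.
C7: 4 σ bonds; 4 regions of electron density → sp3.
C8 (4 σ bonds) has steric number 4: sp3.

C1 sp3, C2 sp2, C3 sp2, C4 sp3, C5 sp2, C6 sp2, C7 sp3, C8 sp3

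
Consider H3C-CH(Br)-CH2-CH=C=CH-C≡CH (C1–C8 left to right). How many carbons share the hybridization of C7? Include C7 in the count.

C7 is sp (two π bonds).
C1: sp3
C2: sp3
C3: sp3
C4: sp2
C5: sp ✓
C6: sp2
C7: sp ✓
C8: sp ✓
3 carbons are sp.

3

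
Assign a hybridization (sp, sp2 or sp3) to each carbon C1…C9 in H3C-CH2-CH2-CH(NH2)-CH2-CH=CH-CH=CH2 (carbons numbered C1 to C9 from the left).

C1 sp3, C2 sp3, C3 sp3, C4 sp3, C5 sp3, C6 sp2, C7 sp2, C8 sp2, C9 sp2

C1 has 4 σ bonds: steric number 4 → sp3.
C2 has 4 σ bonds: steric number 4 → sp3.
C3: 4 σ bonds — 4 electron domains, sp3.
C4 (4 σ bonds) has steric number 4: sp3.
C5: 4 σ bonds; 4 regions of electron density → sp3.
C6: 3 σ bonds, plus one π bond — 3 electron domains, sp2.
C7 has 3 σ bonds, plus one π bond: steric number 3 → sp2.
C8: 3 σ bonds, plus one π bond — 3 electron domains, sp2.
C9 (3 σ bonds, plus one π bond) has steric number 3: sp2.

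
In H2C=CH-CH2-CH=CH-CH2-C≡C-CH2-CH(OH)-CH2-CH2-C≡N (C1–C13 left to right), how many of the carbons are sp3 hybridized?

6

C1: sp2
C2: sp2
C3: sp3 ✓
C4: sp2
C5: sp2
C6: sp3 ✓
C7: sp
C8: sp
C9: sp3 ✓
C10: sp3 ✓
C11: sp3 ✓
C12: sp3 ✓
C13: sp
C3, C6, C9, C10, C11, C12 → 6 sp3 carbons.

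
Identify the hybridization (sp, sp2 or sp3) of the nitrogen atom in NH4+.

sp3

Four σ bonds, no lone pair → sp3, tetrahedral.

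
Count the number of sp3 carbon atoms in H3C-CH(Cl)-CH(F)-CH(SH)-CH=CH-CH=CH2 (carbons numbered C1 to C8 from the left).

4

C1: sp3 ✓
C2: sp3 ✓
C3: sp3 ✓
C4: sp3 ✓
C5: sp2
C6: sp2
C7: sp2
C8: sp2
C1, C2, C3, C4 → 4 sp3 carbons.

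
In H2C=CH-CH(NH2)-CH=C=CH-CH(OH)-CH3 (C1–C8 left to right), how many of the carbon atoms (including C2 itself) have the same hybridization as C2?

C2 is sp2 (one π bond).
C1: sp2 ✓
C2: sp2 ✓
C3: sp3
C4: sp2 ✓
C5: sp
C6: sp2 ✓
C7: sp3
C8: sp3
4 carbons are sp2.

4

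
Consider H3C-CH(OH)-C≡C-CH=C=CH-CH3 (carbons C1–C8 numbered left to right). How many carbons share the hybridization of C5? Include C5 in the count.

C5 is sp2 (one π bond).
C1: sp3
C2: sp3
C3: sp
C4: sp
C5: sp2 ✓
C6: sp
C7: sp2 ✓
C8: sp3
2 carbons are sp2.

2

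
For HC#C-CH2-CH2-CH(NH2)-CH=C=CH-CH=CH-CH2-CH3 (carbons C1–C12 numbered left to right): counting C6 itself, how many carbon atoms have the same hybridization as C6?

C6 is sp2 (one π bond).
C1: sp
C2: sp
C3: sp3
C4: sp3
C5: sp3
C6: sp2 ✓
C7: sp
C8: sp2 ✓
C9: sp2 ✓
C10: sp2 ✓
C11: sp3
C12: sp3
4 carbons are sp2.

4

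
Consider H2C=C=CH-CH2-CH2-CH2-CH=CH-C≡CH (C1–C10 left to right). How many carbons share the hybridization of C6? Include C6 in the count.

C6 is sp3 (only σ bonds).
C1: sp2
C2: sp
C3: sp2
C4: sp3 ✓
C5: sp3 ✓
C6: sp3 ✓
C7: sp2
C8: sp2
C9: sp
C10: sp
3 carbons are sp3.

3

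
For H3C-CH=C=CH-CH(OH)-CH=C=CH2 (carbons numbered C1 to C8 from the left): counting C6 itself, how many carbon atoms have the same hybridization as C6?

4

C6 is sp2 (one π bond).
C1: sp3
C2: sp2 ✓
C3: sp
C4: sp2 ✓
C5: sp3
C6: sp2 ✓
C7: sp
C8: sp2 ✓
4 carbons are sp2.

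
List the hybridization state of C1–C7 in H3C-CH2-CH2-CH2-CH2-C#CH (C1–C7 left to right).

C1 sp3, C2 sp3, C3 sp3, C4 sp3, C5 sp3, C6 sp, C7 sp

C1 — 4 σ bonds. Steric number 4, so sp3.
C2: 4 σ bonds; 4 regions of electron density → sp3.
C3 — 4 σ bonds. Steric number 4, so sp3.
C4 (4 σ bonds) has steric number 4: sp3.
C5: 4 σ bonds — 4 electron domains, sp3.
C6: 2 σ bonds, plus two π bonds — 2 electron domains, sp.
C7 (2 σ bonds, plus two π bonds) has steric number 2: sp.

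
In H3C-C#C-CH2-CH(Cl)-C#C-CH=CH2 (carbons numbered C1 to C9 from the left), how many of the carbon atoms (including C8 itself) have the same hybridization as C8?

C8 is sp2 (one π bond).
C1: sp3
C2: sp
C3: sp
C4: sp3
C5: sp3
C6: sp
C7: sp
C8: sp2 ✓
C9: sp2 ✓
2 carbons are sp2.

2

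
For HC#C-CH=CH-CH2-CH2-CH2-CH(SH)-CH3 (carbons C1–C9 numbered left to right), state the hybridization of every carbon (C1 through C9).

C1 has 2 σ bonds, plus two π bonds: steric number 2 → sp.
C2 — 2 σ bonds, plus two π bonds. Steric number 2, so sp.
C3 (3 σ bonds, plus one π bond) has steric number 3: sp2.
C4: 3 σ bonds, plus one π bond; 3 regions of electron density → sp2.
C5: 4 σ bonds — 4 electron domains, sp3.
C6: 4 σ bonds; 4 regions of electron density → sp3.
C7 carries 4 σ bonds, giving a steric number of 4, so it is sp3.
C8 has 4 σ bonds: steric number 4 → sp3.
C9 is sp3: 4 σ bonds, 4 electron-density regions.

C1 sp, C2 sp, C3 sp2, C4 sp2, C5 sp3, C6 sp3, C7 sp3, C8 sp3, C9 sp3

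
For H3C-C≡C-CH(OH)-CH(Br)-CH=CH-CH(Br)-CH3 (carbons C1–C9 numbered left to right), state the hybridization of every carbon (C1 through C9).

C1 sp3, C2 sp, C3 sp, C4 sp3, C5 sp3, C6 sp2, C7 sp2, C8 sp3, C9 sp3

C1 has 4 σ bonds: steric number 4 → sp3.
C2: 2 σ bonds, plus two π bonds; 2 regions of electron density → sp.
C3 has 2 σ bonds, plus two π bonds: steric number 2 → sp.
C4 carries 4 σ bonds, giving a steric number of 4, so it is sp3.
C5 carries 4 σ bonds, giving a steric number of 4, so it is sp3.
C6 is sp2: 3 σ bonds, plus one π bond, 3 electron-density regions.
C7: 3 σ bonds, plus one π bond; 3 regions of electron density → sp2.
C8: 4 σ bonds; 4 regions of electron density → sp3.
C9 carries 4 σ bonds, giving a steric number of 4, so it is sp3.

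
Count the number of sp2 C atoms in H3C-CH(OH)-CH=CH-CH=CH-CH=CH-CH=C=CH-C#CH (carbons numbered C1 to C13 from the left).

8

C1: sp3
C2: sp3
C3: sp2 ✓
C4: sp2 ✓
C5: sp2 ✓
C6: sp2 ✓
C7: sp2 ✓
C8: sp2 ✓
C9: sp2 ✓
C10: sp
C11: sp2 ✓
C12: sp
C13: sp
C3, C4, C5, C6, C7, C8, C9, C11 → 8 sp2 carbons.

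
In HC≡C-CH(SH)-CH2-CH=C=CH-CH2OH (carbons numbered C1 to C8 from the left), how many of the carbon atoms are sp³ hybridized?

3

C1: sp
C2: sp
C3: sp3 ✓
C4: sp3 ✓
C5: sp2
C6: sp
C7: sp2
C8: sp3 ✓
C3, C4, C8 → 3 sp3 carbons.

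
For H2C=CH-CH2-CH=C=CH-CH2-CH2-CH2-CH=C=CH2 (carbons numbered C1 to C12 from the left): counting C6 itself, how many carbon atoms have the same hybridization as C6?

C6 is sp2 (one π bond).
C1: sp2 ✓
C2: sp2 ✓
C3: sp3
C4: sp2 ✓
C5: sp
C6: sp2 ✓
C7: sp3
C8: sp3
C9: sp3
C10: sp2 ✓
C11: sp
C12: sp2 ✓
6 carbons are sp2.

6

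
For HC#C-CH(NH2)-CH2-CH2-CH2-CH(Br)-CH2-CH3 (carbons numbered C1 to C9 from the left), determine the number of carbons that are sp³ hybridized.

C1: sp
C2: sp
C3: sp3 ✓
C4: sp3 ✓
C5: sp3 ✓
C6: sp3 ✓
C7: sp3 ✓
C8: sp3 ✓
C9: sp3 ✓
C3, C4, C5, C6, C7, C8, C9 → 7 sp3 carbons.

7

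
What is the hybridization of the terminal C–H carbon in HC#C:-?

sp

The terminal C–H carbon carries 2 σ bonds, plus two π bonds, giving a steric number of 2, so it is sp.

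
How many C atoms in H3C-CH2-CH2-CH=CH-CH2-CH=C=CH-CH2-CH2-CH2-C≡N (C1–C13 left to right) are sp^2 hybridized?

4

C1: sp3
C2: sp3
C3: sp3
C4: sp2 ✓
C5: sp2 ✓
C6: sp3
C7: sp2 ✓
C8: sp
C9: sp2 ✓
C10: sp3
C11: sp3
C12: sp3
C13: sp
C4, C5, C7, C9 → 4 sp2 carbons.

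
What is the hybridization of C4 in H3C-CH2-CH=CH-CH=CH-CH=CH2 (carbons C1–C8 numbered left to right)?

sp²

C4: 3 σ bonds, plus one π bond; 3 regions of electron density → sp2.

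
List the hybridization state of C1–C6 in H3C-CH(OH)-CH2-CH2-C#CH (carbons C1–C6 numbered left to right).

C1 (4 σ bonds) has steric number 4: sp3.
C2: 4 σ bonds; 4 regions of electron density → sp3.
C3 (4 σ bonds) has steric number 4: sp3.
C4: 4 σ bonds; 4 regions of electron density → sp3.
C5 (2 σ bonds, plus two π bonds) has steric number 2: sp.
C6: 2 σ bonds, plus two π bonds; 2 regions of electron density → sp.

C1 sp3, C2 sp3, C3 sp3, C4 sp3, C5 sp, C6 sp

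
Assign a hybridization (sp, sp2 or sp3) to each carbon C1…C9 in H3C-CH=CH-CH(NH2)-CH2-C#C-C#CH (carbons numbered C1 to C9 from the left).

C1 has 4 σ bonds: steric number 4 → sp3.
C2 has 3 σ bonds, plus one π bond: steric number 3 → sp2.
C3 is sp2: 3 σ bonds, plus one π bond, 3 electron-density regions.
C4: 4 σ bonds; 4 regions of electron density → sp3.
C5 has 4 σ bonds: steric number 4 → sp3.
C6 has 2 σ bonds, plus two π bonds: steric number 2 → sp.
C7 (2 σ bonds, plus two π bonds) has steric number 2: sp.
C8 is sp: 2 σ bonds, plus two π bonds, 2 electron-density regions.
C9 (2 σ bonds, plus two π bonds) has steric number 2: sp.

C1 sp3, C2 sp2, C3 sp2, C4 sp3, C5 sp3, C6 sp, C7 sp, C8 sp, C9 sp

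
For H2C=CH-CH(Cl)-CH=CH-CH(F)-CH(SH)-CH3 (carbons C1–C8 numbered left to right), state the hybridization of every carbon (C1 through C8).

C1 carries 3 σ bonds, plus one π bond, giving a steric number of 3, so it is sp2.
C2 carries 3 σ bonds, plus one π bond, giving a steric number of 3, so it is sp2.
C3: 4 σ bonds; 4 regions of electron density → sp3.
C4: 3 σ bonds, plus one π bond — 3 electron domains, sp2.
C5 — 3 σ bonds, plus one π bond. Steric number 3, so sp2.
C6 — 4 σ bonds. Steric number 4, so sp3.
C7 (4 σ bonds) has steric number 4: sp3.
C8: 4 σ bonds; 4 regions of electron density → sp3.

C1 sp2, C2 sp2, C3 sp3, C4 sp2, C5 sp2, C6 sp3, C7 sp3, C8 sp3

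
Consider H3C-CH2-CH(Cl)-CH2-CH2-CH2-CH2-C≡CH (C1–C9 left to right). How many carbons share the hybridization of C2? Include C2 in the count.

7

C2 is sp3 (only σ bonds).
C1: sp3 ✓
C2: sp3 ✓
C3: sp3 ✓
C4: sp3 ✓
C5: sp3 ✓
C6: sp3 ✓
C7: sp3 ✓
C8: sp
C9: sp
7 carbons are sp3.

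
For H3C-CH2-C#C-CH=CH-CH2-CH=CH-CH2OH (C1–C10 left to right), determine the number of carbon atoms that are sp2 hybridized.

4

C1: sp3
C2: sp3
C3: sp
C4: sp
C5: sp2 ✓
C6: sp2 ✓
C7: sp3
C8: sp2 ✓
C9: sp2 ✓
C10: sp3
C5, C6, C8, C9 → 4 sp2 carbons.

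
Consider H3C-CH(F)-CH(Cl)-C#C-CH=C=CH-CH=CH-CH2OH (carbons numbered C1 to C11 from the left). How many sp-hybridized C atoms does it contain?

C1: sp3
C2: sp3
C3: sp3
C4: sp ✓
C5: sp ✓
C6: sp2
C7: sp ✓
C8: sp2
C9: sp2
C10: sp2
C11: sp3
C4, C5, C7 → 3 sp carbons.

3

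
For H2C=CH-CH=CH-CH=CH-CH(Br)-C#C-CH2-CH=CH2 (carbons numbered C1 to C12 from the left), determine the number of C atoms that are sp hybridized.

2

C1: sp2
C2: sp2
C3: sp2
C4: sp2
C5: sp2
C6: sp2
C7: sp3
C8: sp ✓
C9: sp ✓
C10: sp3
C11: sp2
C12: sp2
C8, C9 → 2 sp carbons.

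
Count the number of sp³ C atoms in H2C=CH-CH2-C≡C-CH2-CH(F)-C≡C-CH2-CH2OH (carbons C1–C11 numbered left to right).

5

C1: sp2
C2: sp2
C3: sp3 ✓
C4: sp
C5: sp
C6: sp3 ✓
C7: sp3 ✓
C8: sp
C9: sp
C10: sp3 ✓
C11: sp3 ✓
C3, C6, C7, C10, C11 → 5 sp3 carbons.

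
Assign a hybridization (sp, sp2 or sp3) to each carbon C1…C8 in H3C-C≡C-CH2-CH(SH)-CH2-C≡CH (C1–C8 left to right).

C1 sp3, C2 sp, C3 sp, C4 sp3, C5 sp3, C6 sp3, C7 sp, C8 sp

C1: 4 σ bonds — 4 electron domains, sp3.
C2 — 2 σ bonds, plus two π bonds. Steric number 2, so sp.
C3 (2 σ bonds, plus two π bonds) has steric number 2: sp.
C4 (4 σ bonds) has steric number 4: sp3.
C5: 4 σ bonds — 4 electron domains, sp3.
C6 (4 σ bonds) has steric number 4: sp3.
C7 carries 2 σ bonds, plus two π bonds, giving a steric number of 2, so it is sp.
C8 is sp: 2 σ bonds, plus two π bonds, 2 electron-density regions.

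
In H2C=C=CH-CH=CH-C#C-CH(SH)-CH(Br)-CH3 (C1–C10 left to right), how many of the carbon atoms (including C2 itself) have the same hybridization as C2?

3

C2 is sp (two π bonds).
C1: sp2
C2: sp ✓
C3: sp2
C4: sp2
C5: sp2
C6: sp ✓
C7: sp ✓
C8: sp3
C9: sp3
C10: sp3
3 carbons are sp.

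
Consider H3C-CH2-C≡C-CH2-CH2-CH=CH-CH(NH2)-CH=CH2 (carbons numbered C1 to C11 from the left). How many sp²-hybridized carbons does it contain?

C1: sp3
C2: sp3
C3: sp
C4: sp
C5: sp3
C6: sp3
C7: sp2 ✓
C8: sp2 ✓
C9: sp3
C10: sp2 ✓
C11: sp2 ✓
C7, C8, C10, C11 → 4 sp2 carbons.

4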